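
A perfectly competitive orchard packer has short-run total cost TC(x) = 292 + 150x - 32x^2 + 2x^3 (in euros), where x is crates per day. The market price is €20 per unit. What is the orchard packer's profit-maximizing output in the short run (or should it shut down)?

Variable cost is VC = 150x - 32x^2 + 2x^3, so AVC = VC/x = 150 - 32x + 2x^2 and MC = dTC/dx = 150 - 64x + 6x^2.
AVC is minimized where dAVC/dx = -32 + 4x = 0, at x = 8; min AVC = 150 - 32·8 + 2·8^2 = €22.
With P < min AVC (€20 < €22), every unit sold adds to the loss.
Best response: produce nothing and absorb the €292 fixed cost.

Shut down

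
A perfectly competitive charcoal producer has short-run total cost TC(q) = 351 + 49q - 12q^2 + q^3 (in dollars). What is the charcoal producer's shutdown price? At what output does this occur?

$13 per unit, at q = 6

Short-run supply begins at min AVC. From VC = 49q - 12q^2 + q^3, AVC = 49 - 12q + q^2.
At the minimum of AVC, MC = AVC. MC = 49 - 24q + 3q^2; setting MC = AVC gives 2q^2 - 12q = 0, so q = 6. min AVC = 13.
So the shutdown price is $13.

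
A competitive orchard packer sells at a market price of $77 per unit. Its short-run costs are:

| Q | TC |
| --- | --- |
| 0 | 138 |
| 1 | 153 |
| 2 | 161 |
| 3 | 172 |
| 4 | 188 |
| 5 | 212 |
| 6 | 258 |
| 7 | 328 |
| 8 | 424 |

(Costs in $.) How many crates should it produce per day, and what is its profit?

Q = 7; profit = $211

Tabulate TR − TC: Q=0: -138; Q=1: -76; Q=2: -7; Q=3: 59; Q=4: 120; Q=5: 173; Q=6: 204; Q=7: 211; Q=8: 192.
Profit is maximized at Q = 7. AVC there is 190/7 = $27.14 ≤ P, so producing beats shutting down (which would give -$138).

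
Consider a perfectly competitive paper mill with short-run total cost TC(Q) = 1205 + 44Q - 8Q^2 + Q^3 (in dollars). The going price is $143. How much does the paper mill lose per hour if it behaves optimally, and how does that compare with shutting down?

AVC = 44 - 8Q + Q^2; min AVC = $28 at Q = 4. Since P = $143 ≥ min AVC, the firm produces.
MC = 44 - 16Q + 3Q^2. Setting P = MC and taking the root on the rising branch gives Q* = 9.
TR = 143·9 = 1287. TC = 1205 + 477 = 1682. Profit = 1287 − 1682 = -$395.
By producing, the firm covers all variable cost plus $810 of fixed cost; shutting down would lose the full $1205.

Profit = -$395 at Q = 9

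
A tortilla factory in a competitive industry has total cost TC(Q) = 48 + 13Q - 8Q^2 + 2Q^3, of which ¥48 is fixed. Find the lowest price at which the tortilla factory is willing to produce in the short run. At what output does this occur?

The shutdown price is the minimum of AVC. VC = 13Q - 8Q^2 + 2Q^3, so AVC = 13 - 8Q + 2Q^2.
At the minimum of AVC, MC = AVC. MC = 13 - 16Q + 6Q^2; setting MC = AVC gives 4Q^2 - 8Q = 0, so Q = 2. min AVC = 5.
So the shutdown price is ¥5.

¥5 per unit, at Q = 2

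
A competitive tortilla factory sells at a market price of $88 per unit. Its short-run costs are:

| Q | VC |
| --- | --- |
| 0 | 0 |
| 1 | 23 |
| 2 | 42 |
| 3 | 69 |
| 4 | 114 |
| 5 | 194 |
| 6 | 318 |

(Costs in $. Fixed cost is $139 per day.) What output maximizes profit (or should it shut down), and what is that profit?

Q = 5; profit = $107

Compute π = P·Q − TC at each output: Q=0: -139; Q=1: -74; Q=2: -5; Q=3: 56; Q=4: 99; Q=5: 107; Q=6: 71.
Profit is maximized at Q = 5. AVC there is 194/5 = $38.80 ≤ P, so producing beats shutting down (which would give -$139).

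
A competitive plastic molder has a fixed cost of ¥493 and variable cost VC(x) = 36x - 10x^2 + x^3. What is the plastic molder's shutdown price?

¥11 per unit

Short-run supply begins at min AVC. From VC = 36x - 10x^2 + x^3, AVC = 36 - 10x + x^2.
At the minimum of AVC, MC = AVC. MC = 36 - 20x + 3x^2; setting MC = AVC gives 2x^2 - 10x = 0, so x = 5. min AVC = 11.
For P < ¥11 the firm produces nothing.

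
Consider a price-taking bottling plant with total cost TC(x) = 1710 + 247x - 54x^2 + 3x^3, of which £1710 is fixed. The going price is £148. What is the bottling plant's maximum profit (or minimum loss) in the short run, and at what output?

Profit = -£258 at x = 11

AVC = 247 - 54x + 3x^2; min AVC = £4 at x = 9. Since P = £148 ≥ min AVC, the firm produces.
With MC = 247 - 108x + 9x^2, P = MC on the upward-sloping part at x* = 11.
TR = 148·11 = 1628. TC = 1710 + 176 = 1886. Profit = 1628 − 1886 = -£258.
By producing, the firm covers all variable cost plus £1452 of fixed cost; shutting down would lose the full £1710.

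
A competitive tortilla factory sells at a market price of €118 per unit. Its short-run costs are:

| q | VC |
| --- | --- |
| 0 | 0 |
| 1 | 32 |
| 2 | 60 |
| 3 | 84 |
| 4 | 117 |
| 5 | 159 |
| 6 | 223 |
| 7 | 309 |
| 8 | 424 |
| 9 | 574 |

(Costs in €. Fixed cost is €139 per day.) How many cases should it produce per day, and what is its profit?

q = 8; profit = €381

Tabulate TR − TC: q=0: -139; q=1: -53; q=2: 37; q=3: 131; q=4: 216; q=5: 292; q=6: 346; q=7: 378; q=8: 381; q=9: 349.
Profit is maximized at q = 8. AVC there is 424/8 = €53 ≤ P, so producing beats shutting down (which would give -€139).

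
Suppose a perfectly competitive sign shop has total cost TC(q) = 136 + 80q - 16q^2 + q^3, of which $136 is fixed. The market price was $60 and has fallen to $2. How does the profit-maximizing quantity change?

AVC = 80 - 16q + q^2, minimized at q = 8 where min AVC = $16. MC = 80 - 32q + 3q^2.
At P = $60 ≥ min AVC, set P = MC on the rising branch: q = 10.
At P = $2 < min AVC = $16, price no longer covers variable cost at any output, so the firm shuts down: q = 0.

Output falls from 10 to 0 (the firm shuts down)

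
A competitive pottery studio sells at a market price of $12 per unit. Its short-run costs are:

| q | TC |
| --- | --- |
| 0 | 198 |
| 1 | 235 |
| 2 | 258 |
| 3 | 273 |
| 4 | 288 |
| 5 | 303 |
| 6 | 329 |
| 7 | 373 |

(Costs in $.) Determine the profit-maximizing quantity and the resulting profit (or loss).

q = 0 (shut down); profit = -$198

Compute π = P·q − TC at each output: q=0: -198; q=1: -223; q=2: -234; q=3: -237; q=4: -240; q=5: -243; q=6: -257; q=7: -289.
Profit is highest at q = 0. Equivalently, the lowest AVC in the table is 105/5 ≈ $21 at q = 5, and P = $12 falls below it — price never covers variable cost, so the firm shuts down and loses only its fixed cost.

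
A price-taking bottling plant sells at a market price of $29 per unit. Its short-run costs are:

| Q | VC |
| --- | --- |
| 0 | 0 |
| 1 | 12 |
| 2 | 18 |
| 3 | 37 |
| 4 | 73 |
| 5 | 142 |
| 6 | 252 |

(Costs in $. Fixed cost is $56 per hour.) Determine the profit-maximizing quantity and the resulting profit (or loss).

Tabulate TR − TC: Q=0: -56; Q=1: -39; Q=2: -16; Q=3: -6; Q=4: -13; Q=5: -53; Q=6: -134.
Profit is maximized at Q = 3. AVC there is 37/3 = $12.33 ≤ P, so producing beats shutting down (which would give -$56).

Q = 3; profit = -$6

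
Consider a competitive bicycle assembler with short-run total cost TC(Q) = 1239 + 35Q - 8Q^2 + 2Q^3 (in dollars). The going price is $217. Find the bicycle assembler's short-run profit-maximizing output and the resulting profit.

Profit = -$259 at Q = 7

AVC = 35 - 8Q + 2Q^2 has its minimum $27 at Q = 2; price $217 clears that bar, so the firm operates.
With MC = 35 - 16Q + 6Q^2, P = MC on the upward-sloping part at Q* = 7.
TR = 217·7 = 1519. TC = 1239 + 539 = 1778. Profit = 1519 − 1778 = -$259.
By producing, the firm covers all variable cost plus $980 of fixed cost; shutting down would lose the full $1239.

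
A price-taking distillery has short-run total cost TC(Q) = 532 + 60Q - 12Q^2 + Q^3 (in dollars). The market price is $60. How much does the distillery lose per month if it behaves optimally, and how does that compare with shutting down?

Profit = -$276 at Q = 8

AVC = 60 - 12Q + Q^2 has its minimum $24 at Q = 6; price $60 clears that bar, so the firm operates.
MC = 60 - 24Q + 3Q^2. Setting P = MC and taking the root on the rising branch gives Q* = 8.
TR = 60·8 = 480. TC = 532 + 224 = 756. Profit = 480 − 756 = -$276.
By producing, the firm covers all variable cost plus $256 of fixed cost; shutting down would lose the full $532.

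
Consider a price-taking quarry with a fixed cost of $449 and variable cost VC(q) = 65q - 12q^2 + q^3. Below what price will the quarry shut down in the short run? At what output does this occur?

Short-run supply begins at min AVC. From VC = 65q - 12q^2 + q^3, AVC = 65 - 12q + q^2.
dAVC/dq = -12 + 2q = 0 gives q = 6. min AVC = 65 - 12·6 + 6^2 = 29.
For P < $29 the firm produces nothing.

$29 per unit, at q = 6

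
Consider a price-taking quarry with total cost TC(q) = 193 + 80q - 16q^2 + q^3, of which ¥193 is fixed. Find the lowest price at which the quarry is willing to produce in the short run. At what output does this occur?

¥16 per unit, at q = 8

Short-run supply begins at min AVC. From VC = 80q - 16q^2 + q^3, AVC = 80 - 16q + q^2.
At the minimum of AVC, MC = AVC. MC = 80 - 32q + 3q^2; setting MC = AVC gives 2q^2 - 16q = 0, so q = 8. min AVC = 16.
So the shutdown price is ¥16.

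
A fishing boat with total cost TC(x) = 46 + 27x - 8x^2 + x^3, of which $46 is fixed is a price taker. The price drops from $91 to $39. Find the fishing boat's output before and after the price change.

MC = 27 - 16x + 3x^2; the shutdown threshold is min AVC = $11 (at x = 4).
With P = $91 above the shutdown price, P = MC gives x = 8.
At P = $39 ≥ min AVC, set P = MC: x = 6. The firm stays open but cuts output.

Output falls from 8 to 6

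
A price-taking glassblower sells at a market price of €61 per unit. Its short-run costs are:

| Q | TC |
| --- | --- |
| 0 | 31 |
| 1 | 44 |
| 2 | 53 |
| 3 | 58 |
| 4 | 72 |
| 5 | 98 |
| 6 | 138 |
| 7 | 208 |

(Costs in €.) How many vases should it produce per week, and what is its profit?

Q = 6; profit = €228

Compute π = P·Q − TC at each output: Q=0: -31; Q=1: 17; Q=2: 69; Q=3: 125; Q=4: 172; Q=5: 207; Q=6: 228; Q=7: 219.
Profit is maximized at Q = 6. AVC there is 107/6 = €17.83 ≤ P, so producing beats shutting down (which would give -€31).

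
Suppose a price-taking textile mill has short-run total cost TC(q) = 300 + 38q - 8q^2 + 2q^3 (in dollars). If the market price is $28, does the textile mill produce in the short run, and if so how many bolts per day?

From TC, MC = TC'(q) = 38 - 16q + 6q^2 and AVC = VC/q = 38 - 8q + 2q^2.
The AVC parabola has its vertex at q = 8/4 = 2, where AVC = 38 - 8·2 + 2·2^2 = $30.
With P < min AVC ($28 < $30), every unit sold adds to the loss.
Best response: produce nothing and absorb the $300 fixed cost.

Shut down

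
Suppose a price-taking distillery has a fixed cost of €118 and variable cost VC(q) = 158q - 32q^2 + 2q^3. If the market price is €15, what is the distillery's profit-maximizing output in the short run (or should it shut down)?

Shut down

From TC, MC = TC'(q) = 158 - 64q + 6q^2 and AVC = VC/q = 158 - 32q + 2q^2.
AVC hits its minimum where MC = AVC, at q = 8, giving min AVC = 158 - 32·8 + 2·8^2 = €30.
P = €15 lies below min AVC = €30; no output level covers variable cost.
Shutting down limits the loss to fixed cost, €118.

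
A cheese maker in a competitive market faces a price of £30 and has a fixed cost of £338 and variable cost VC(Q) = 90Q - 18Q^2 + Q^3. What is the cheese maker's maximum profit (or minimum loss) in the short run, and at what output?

AVC = 90 - 18Q + Q^2 has its minimum £9 at Q = 9; price £30 clears that bar, so the firm operates.
MC = 90 - 36Q + 3Q^2. Setting P = MC and taking the root on the rising branch gives Q* = 10.
TR = 30·10 = 300. TC = 338 + 100 = 438. Profit = 300 − 438 = -£138.
Shutting down would mean losing the fixed cost of £338, so operating at a loss of £138 is better by £200.

Profit = -£138 at Q = 10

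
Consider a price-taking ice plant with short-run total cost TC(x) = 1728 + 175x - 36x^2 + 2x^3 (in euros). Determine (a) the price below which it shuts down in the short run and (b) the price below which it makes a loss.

Shutdown price = min AVC. AVC = 175 - 36x + 2x^2, with vertex at x = 9 and minimum €13.
ATC = 1728/x + 175 - 36x + 2x^2. Setting dATC/dx = −1728/x^2 − 36 + 4x = 0 gives x = 12 (since 4·12^3 − 36·12^2 = 1728).
min ATC = 1728/12 + 175 − 36·12 + 2·12^2 = €175. That is the break-even price.
Between these two prices the firm operates at a loss; above €175 it earns a profit.

Shutdown price = €13; break-even price = €175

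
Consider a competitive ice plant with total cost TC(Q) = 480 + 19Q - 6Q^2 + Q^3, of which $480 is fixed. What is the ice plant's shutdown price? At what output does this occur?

Short-run supply begins at min AVC. From VC = 19Q - 6Q^2 + Q^3, AVC = 19 - 6Q + Q^2.
dAVC/dQ = -6 + 2Q = 0 gives Q = 3. min AVC = 19 - 6·3 + 3^2 = 10.
So the shutdown price is $10.

$10 per unit, at Q = 3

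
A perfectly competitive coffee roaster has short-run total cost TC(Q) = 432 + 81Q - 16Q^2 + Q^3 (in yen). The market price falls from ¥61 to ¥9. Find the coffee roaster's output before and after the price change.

Output falls from 10 to 0 (the firm shuts down)

AVC = 81 - 16Q + Q^2, minimized at Q = 8 where min AVC = ¥17. MC = 81 - 32Q + 3Q^2.
With P = ¥61 above the shutdown price, P = MC gives Q = 10.
At P = ¥9 < min AVC = ¥17, price no longer covers variable cost at any output, so the firm shuts down: Q = 0.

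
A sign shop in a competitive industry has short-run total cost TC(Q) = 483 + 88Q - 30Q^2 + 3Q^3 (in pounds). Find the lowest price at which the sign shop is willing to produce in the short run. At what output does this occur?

The firm shuts down when price falls below the minimum of average variable cost. AVC = VC/Q = 88 - 30Q + 3Q^2.
dAVC/dQ = -30 + 6Q = 0 gives Q = 5. min AVC = 88 - 30·5 + 3·5^2 = 13.
So the shutdown price is £13.

£13 per unit, at Q = 5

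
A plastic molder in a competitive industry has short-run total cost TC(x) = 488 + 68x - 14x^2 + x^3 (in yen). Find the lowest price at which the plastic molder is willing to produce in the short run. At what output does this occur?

¥19 per unit, at x = 7

The firm shuts down when price falls below the minimum of average variable cost. AVC = VC/x = 68 - 14x + x^2.
At the minimum of AVC, MC = AVC. MC = 68 - 28x + 3x^2; setting MC = AVC gives 2x^2 - 14x = 0, so x = 7. min AVC = 19.
For P < ¥19 the firm produces nothing.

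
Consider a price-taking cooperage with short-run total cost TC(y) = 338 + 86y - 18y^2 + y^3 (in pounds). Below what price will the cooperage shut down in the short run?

£5 per unit

Short-run supply begins at min AVC. From VC = 86y - 18y^2 + y^3, AVC = 86 - 18y + y^2.
dAVC/dy = -18 + 2y = 0 gives y = 9. min AVC = 86 - 18·9 + 9^2 = 5.
For P < £5 the firm produces nothing.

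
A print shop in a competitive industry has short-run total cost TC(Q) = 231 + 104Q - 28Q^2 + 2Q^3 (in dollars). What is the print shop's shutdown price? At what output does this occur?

The shutdown price is the minimum of AVC. VC = 104Q - 28Q^2 + 2Q^3, so AVC = 104 - 28Q + 2Q^2.
At the minimum of AVC, MC = AVC. MC = 104 - 56Q + 6Q^2; setting MC = AVC gives 4Q^2 - 28Q = 0, so Q = 7. min AVC = 6.
So the shutdown price is $6.

$6 per unit, at Q = 7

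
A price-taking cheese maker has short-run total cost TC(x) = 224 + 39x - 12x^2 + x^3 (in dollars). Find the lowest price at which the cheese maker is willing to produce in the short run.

$3 per unit

The shutdown price is the minimum of AVC. VC = 39x - 12x^2 + x^3, so AVC = 39 - 12x + x^2.
At the minimum of AVC, MC = AVC. MC = 39 - 24x + 3x^2; setting MC = AVC gives 2x^2 - 12x = 0, so x = 6. min AVC = 3.
So the shutdown price is $3.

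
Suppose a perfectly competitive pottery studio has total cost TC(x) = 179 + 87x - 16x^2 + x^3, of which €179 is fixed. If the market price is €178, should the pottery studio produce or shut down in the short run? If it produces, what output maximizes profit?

Produce at x = 13

Variable cost is VC = 87x - 16x^2 + x^3, so AVC = VC/x = 87 - 16x + x^2 and MC = dTC/dx = 87 - 32x + 3x^2.
The AVC parabola has its vertex at x = 16/2 = 8, where AVC = 87 - 16·8 + 8^2 = €23.
Since P = €178 ≥ min AVC = €23, price covers variable cost and the firm should produce.
P = MC gives -91 - 32x + 3x^2 = 0, with roots -7/3 and 13. Take the larger (rising MC): x* = 13.
Check: AVC at x = 13 is €48 ≤ P, so revenue covers variable cost.
Profit = P·x − TC = 178·13 − 803 = €1511.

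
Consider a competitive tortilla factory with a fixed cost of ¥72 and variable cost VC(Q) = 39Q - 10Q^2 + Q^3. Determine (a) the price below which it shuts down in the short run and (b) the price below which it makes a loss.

Shutdown price = ¥14; break-even price = ¥27

Shutdown price = min AVC. AVC = 39 - 10Q + Q^2, with vertex at Q = 5 and minimum ¥14.
ATC = 72/Q + 39 - 10Q + Q^2. Setting dATC/dQ = −72/Q^2 − 10 + 2Q = 0 gives Q = 6 (since 2·6^3 − 10·6^2 = 72).
min ATC = 72/6 + 39 − 10·6 + 6^2 = ¥27. That is the break-even price.
Between these two prices the firm operates at a loss; above ¥27 it earns a profit.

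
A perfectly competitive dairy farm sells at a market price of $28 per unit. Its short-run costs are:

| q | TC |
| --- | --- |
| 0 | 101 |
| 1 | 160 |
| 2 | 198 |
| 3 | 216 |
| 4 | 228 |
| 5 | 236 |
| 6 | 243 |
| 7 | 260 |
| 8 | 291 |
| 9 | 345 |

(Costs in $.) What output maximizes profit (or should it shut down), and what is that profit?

Compute π = P·q − TC at each output: q=0: -101; q=1: -132; q=2: -142; q=3: -132; q=4: -116; q=5: -96; q=6: -75; q=7: -64; q=8: -67; q=9: -93.
Profit is maximized at q = 7. AVC there is 159/7 = $22.71 ≤ P, so producing beats shutting down (which would give -$101).

q = 7; profit = -$64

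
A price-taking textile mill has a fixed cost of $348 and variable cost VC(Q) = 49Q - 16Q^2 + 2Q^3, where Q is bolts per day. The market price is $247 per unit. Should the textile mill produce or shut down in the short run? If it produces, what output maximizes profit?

Produce at Q = 9

From TC, MC = TC'(Q) = 49 - 32Q + 6Q^2 and AVC = VC/Q = 49 - 16Q + 2Q^2.
AVC is minimized where dAVC/dQ = -16 + 4Q = 0, at Q = 4; min AVC = 49 - 16·4 + 2·4^2 = $17.
P = $247 exceeds min AVC = $17, so the firm stays open.
Set P = MC: 247 = 49 - 32Q + 6Q^2 → -198 - 32Q + 6Q^2 = 0. The roots are Q = -11/3 and Q = 9; the profit-maximizing output is on the rising part of MC, so Q* = 9.
Check: AVC at Q = 9 is $67 ≤ P, so revenue covers variable cost.
Profit = P·Q − TC = 247·9 − 951 = $1272.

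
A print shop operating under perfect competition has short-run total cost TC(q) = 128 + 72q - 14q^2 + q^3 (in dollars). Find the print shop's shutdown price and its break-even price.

Shutdown price = $23; break-even price = $40

Shutdown price = min AVC. AVC = 72 - 14q + q^2, with vertex at q = 7 and minimum $23.
ATC = 128/q + 72 - 14q + q^2. Setting dATC/dq = −128/q^2 − 14 + 2q = 0 gives q = 8 (since 2·8^3 − 14·8^2 = 128).
min ATC = 128/8 + 72 − 14·8 + 8^2 = $40. That is the break-even price.
Between these two prices the firm operates at a loss; above $40 it earns a profit.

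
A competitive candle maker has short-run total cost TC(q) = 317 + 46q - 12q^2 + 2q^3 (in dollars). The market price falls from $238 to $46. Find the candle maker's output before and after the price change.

Output falls from 8 to 4

MC = 46 - 24q + 6q^2; the shutdown threshold is min AVC = $28 (at q = 3).
At P = $238 ≥ min AVC, set P = MC on the rising branch: q = 8.
At P = $46 ≥ min AVC, set P = MC: q = 4. The firm stays open but cuts output.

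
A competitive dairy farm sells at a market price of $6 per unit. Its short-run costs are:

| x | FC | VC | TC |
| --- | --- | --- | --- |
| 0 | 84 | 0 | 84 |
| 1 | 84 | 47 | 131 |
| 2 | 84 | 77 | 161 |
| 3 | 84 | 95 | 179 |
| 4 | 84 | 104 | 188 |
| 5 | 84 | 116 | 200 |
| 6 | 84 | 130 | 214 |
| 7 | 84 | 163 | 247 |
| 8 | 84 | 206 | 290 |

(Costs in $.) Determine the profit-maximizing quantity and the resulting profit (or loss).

x = 0 (shut down); profit = -$84

Compute π = P·x − TC at each output: x=0: -84; x=1: -125; x=2: -149; x=3: -161; x=4: -164; x=5: -170; x=6: -178; x=7: -205; x=8: -242.
Profit is highest at x = 0. Equivalently, the lowest AVC in the table is 130/6 ≈ $21.67 at x = 6, and P = $6 falls below it — price never covers variable cost, so the firm shuts down and loses only its fixed cost.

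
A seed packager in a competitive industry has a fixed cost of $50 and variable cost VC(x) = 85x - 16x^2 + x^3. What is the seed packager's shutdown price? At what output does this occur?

The shutdown price is the minimum of AVC. VC = 85x - 16x^2 + x^3, so AVC = 85 - 16x + x^2.
At the minimum of AVC, MC = AVC. MC = 85 - 32x + 3x^2; setting MC = AVC gives 2x^2 - 16x = 0, so x = 8. min AVC = 21.
So the shutdown price is $21.

$21 per unit, at x = 8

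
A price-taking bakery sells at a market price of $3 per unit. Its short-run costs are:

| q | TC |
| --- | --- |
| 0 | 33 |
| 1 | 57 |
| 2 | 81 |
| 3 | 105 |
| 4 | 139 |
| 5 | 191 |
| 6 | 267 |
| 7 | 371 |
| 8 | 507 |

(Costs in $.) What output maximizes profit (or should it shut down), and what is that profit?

Profit at each row (π = 3q − TC): q=0: -33; q=1: -54; q=2: -75; q=3: -96; q=4: -127; q=5: -176; q=6: -249; q=7: -350; q=8: -483.
Profit is highest at q = 0. Equivalently, the lowest AVC in the table is 24/1 ≈ $24 at q = 1, and P = $3 falls below it — price never covers variable cost, so the firm shuts down and loses only its fixed cost.

q = 0 (shut down); profit = -$33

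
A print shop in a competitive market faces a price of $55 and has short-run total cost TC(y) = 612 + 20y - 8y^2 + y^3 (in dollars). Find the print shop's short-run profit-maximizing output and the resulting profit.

Profit = -$318 at y = 7

AVC = 20 - 8y + y^2; min AVC = $4 at y = 4. Since P = $55 ≥ min AVC, the firm produces.
With MC = 20 - 16y + 3y^2, P = MC on the upward-sloping part at y* = 7.
TR = 55·7 = 385. TC = 612 + 91 = 703. Profit = 385 − 703 = -$318.
That loss of $318 beats the $612 the firm would lose by shutting down; producing recovers $294 of fixed cost.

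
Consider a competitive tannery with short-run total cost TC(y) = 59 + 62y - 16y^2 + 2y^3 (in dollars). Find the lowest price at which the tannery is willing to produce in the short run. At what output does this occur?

$30 per unit, at y = 4

The shutdown price is the minimum of AVC. VC = 62y - 16y^2 + 2y^3, so AVC = 62 - 16y + 2y^2.
At the minimum of AVC, MC = AVC. MC = 62 - 32y + 6y^2; setting MC = AVC gives 4y^2 - 16y = 0, so y = 4. min AVC = 30.
So the shutdown price is $30.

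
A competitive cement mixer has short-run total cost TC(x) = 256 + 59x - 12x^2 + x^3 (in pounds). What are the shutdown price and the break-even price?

Shutdown price = £23; break-even price = £59

AVC = 59 - 12x + x^2; minimized at x = 6, giving min AVC = £23. That is the shutdown price.
ATC = 256/x + 59 - 12x + x^2. Setting dATC/dx = −256/x^2 − 12 + 2x = 0 gives x = 8 (since 2·8^3 − 12·8^2 = 256).
min ATC = 256/8 + 59 − 12·8 + 8^2 = £59. That is the break-even price.
For £23 ≤ P < £59 the firm produces at a loss; below £23 it shuts down.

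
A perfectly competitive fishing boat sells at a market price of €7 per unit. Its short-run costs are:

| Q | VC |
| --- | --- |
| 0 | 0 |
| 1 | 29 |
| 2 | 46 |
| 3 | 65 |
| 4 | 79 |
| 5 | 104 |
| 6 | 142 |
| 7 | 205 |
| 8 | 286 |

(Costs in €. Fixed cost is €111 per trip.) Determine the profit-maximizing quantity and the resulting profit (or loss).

Q = 0 (shut down); profit = -€111

Tabulate TR − TC: Q=0: -111; Q=1: -133; Q=2: -143; Q=3: -155; Q=4: -162; Q=5: -180; Q=6: -211; Q=7: -267; Q=8: -341.
Profit is highest at Q = 0. Equivalently, the lowest AVC in the table is 79/4 ≈ €19.75 at Q = 4, and P = €7 falls below it — price never covers variable cost, so the firm shuts down and loses only its fixed cost.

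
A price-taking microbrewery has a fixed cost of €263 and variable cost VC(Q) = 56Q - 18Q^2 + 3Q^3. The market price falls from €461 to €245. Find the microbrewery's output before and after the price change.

MC = 56 - 36Q + 9Q^2; the shutdown threshold is min AVC = €29 (at Q = 3).
With P = €461 above the shutdown price, P = MC gives Q = 9.
At P = €245 ≥ min AVC, set P = MC: Q = 7. The firm stays open but cuts output.

Output falls from 9 to 7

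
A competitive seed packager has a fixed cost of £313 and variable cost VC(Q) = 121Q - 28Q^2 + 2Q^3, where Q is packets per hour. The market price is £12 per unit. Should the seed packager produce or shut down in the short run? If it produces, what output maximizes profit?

Variable cost is VC = 121Q - 28Q^2 + 2Q^3, so AVC = VC/Q = 121 - 28Q + 2Q^2 and MC = dTC/dQ = 121 - 56Q + 6Q^2.
AVC is minimized where dAVC/dQ = -28 + 4Q = 0, at Q = 7; min AVC = 121 - 28·7 + 2·7^2 = £23.
Since P = £12 < min AVC = £23, price fails to cover variable cost at any output.
Best response: produce nothing and absorb the £313 fixed cost.

Shut down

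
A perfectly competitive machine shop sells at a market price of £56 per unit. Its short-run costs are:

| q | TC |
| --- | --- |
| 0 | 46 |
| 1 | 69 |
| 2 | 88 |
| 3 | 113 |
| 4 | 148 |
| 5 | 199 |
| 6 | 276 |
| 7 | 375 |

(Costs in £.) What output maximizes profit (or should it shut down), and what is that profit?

q = 5; profit = £81

Compute π = P·q − TC at each output: q=0: -46; q=1: -13; q=2: 24; q=3: 55; q=4: 76; q=5: 81; q=6: 60; q=7: 17.
Profit is maximized at q = 5. AVC there is 153/5 = £30.60 ≤ P, so producing beats shutting down (which would give -£46).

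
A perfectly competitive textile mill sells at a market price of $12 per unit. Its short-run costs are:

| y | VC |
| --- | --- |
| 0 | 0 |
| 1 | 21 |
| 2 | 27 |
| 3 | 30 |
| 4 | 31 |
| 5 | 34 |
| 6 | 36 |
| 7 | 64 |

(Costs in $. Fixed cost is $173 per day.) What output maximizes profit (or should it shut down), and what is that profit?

y = 6; profit = -$137

Profit at each row (π = 12y − TC): y=0: -173; y=1: -182; y=2: -176; y=3: -167; y=4: -156; y=5: -147; y=6: -137; y=7: -153.
Profit is maximized at y = 6. AVC there is 36/6 = $6 ≤ P, so producing beats shutting down (which would give -$173).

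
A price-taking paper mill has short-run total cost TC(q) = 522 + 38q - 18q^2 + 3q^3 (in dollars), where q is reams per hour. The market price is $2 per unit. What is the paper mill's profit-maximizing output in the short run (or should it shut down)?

Strip out fixed cost: VC = 38q - 18q^2 + 3q^3. Then AVC = 38 - 18q + 3q^2 and MC = 38 - 36q + 9q^2.
AVC is minimized where dAVC/dq = -18 + 6q = 0, at q = 3; min AVC = 38 - 18·3 + 3·3^2 = $11.
Since P = $2 < min AVC = $11, price fails to cover variable cost at any output.
Best response: produce nothing and absorb the $522 fixed cost.

Shut down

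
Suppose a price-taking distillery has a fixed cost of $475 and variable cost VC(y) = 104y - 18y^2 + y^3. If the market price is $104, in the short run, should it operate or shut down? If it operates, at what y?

Produce at y = 12

Strip out fixed cost: VC = 104y - 18y^2 + y^3. Then AVC = 104 - 18y + y^2 and MC = 104 - 36y + 3y^2.
AVC hits its minimum where MC = AVC, at y = 9, giving min AVC = 104 - 18·9 + 9^2 = $23.
Because $104 ≥ $23, revenue can cover variable cost; the firm operates.
P = MC gives -36y + 3y^2 = 0, with roots 0 and 12. Take the larger (rising MC): y* = 12.
Check: AVC at y = 12 is $32 ≤ P, so revenue covers variable cost.
Profit = P·y − TC = 104·12 − 859 = $389.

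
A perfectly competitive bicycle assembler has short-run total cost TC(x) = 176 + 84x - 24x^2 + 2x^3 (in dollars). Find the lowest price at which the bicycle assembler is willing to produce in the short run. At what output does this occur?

$12 per unit, at x = 6

The firm shuts down when price falls below the minimum of average variable cost. AVC = VC/x = 84 - 24x + 2x^2.
dAVC/dx = -24 + 4x = 0 gives x = 6. min AVC = 84 - 24·6 + 2·6^2 = 12.
For P < $12 the firm produces nothing.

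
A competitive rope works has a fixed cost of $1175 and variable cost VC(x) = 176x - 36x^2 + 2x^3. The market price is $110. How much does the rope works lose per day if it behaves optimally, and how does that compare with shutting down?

Profit = -$207 at x = 11

AVC = 176 - 36x + 2x^2 has its minimum $14 at x = 9; price $110 clears that bar, so the firm operates.
MC = 176 - 72x + 6x^2. Setting P = MC and taking the root on the rising branch gives x* = 11.
TR = 110·11 = 1210. TC = 1175 + 242 = 1417. Profit = 1210 − 1417 = -$207.
Shutting down would mean losing the fixed cost of $1175, so operating at a loss of $207 is better by $968.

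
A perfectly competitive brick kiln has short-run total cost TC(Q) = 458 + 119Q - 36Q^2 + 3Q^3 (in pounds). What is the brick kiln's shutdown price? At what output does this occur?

Short-run supply begins at min AVC. From VC = 119Q - 36Q^2 + 3Q^3, AVC = 119 - 36Q + 3Q^2.
At the minimum of AVC, MC = AVC. MC = 119 - 72Q + 9Q^2; setting MC = AVC gives 6Q^2 - 36Q = 0, so Q = 6. min AVC = 11.
So the shutdown price is £11.

£11 per unit, at Q = 6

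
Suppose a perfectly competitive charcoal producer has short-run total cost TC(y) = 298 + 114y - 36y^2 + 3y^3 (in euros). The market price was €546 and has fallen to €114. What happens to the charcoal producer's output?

Output falls from 12 to 8

MC = 114 - 72y + 9y^2; the shutdown threshold is min AVC = €6 (at y = 6).
With P = €546 above the shutdown price, P = MC gives y = 12.
At P = €114 ≥ min AVC, set P = MC: y = 8. The firm stays open but cuts output.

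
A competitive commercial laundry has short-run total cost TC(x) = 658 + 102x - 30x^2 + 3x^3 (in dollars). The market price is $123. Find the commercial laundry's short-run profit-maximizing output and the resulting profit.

AVC = 102 - 30x + 3x^2 has its minimum $27 at x = 5; price $123 clears that bar, so the firm operates.
With MC = 102 - 60x + 9x^2, P = MC on the upward-sloping part at x* = 7.
TR = 123·7 = 861. TC = 658 + 273 = 931. Profit = 861 − 931 = -$70.
By producing, the firm covers all variable cost plus $588 of fixed cost; shutting down would lose the full $658.

Profit = -$70 at x = 7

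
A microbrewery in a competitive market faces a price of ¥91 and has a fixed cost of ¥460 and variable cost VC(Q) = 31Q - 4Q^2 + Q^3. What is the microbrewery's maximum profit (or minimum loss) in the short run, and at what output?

AVC = 31 - 4Q + Q^2 has its minimum ¥27 at Q = 2; price ¥91 clears that bar, so the firm operates.
MC = 31 - 8Q + 3Q^2. Setting P = MC and taking the root on the rising branch gives Q* = 6.
TR = 91·6 = 546. TC = 460 + 258 = 718. Profit = 546 − 718 = -¥172.
That loss of ¥172 beats the ¥460 the firm would lose by shutting down; producing recovers ¥288 of fixed cost.

Profit = -¥172 at Q = 6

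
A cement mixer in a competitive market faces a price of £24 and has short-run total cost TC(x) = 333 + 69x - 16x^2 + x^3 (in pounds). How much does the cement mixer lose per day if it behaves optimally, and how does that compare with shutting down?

AVC = 69 - 16x + x^2; min AVC = £5 at x = 8. Since P = £24 ≥ min AVC, the firm produces.
With MC = 69 - 32x + 3x^2, P = MC on the upward-sloping part at x* = 9.
TR = 24·9 = 216. TC = 333 + 54 = 387. Profit = 216 − 387 = -£171.
That loss of £171 beats the £333 the firm would lose by shutting down; producing recovers £162 of fixed cost.

Profit = -£171 at x = 9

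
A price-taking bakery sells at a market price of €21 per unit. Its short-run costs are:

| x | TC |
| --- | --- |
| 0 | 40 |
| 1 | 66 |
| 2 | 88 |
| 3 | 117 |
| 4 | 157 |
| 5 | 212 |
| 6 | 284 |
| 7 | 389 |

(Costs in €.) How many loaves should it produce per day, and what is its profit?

x = 0 (shut down); profit = -€40

Profit at each row (π = 21x − TC): x=0: -40; x=1: -45; x=2: -46; x=3: -54; x=4: -73; x=5: -107; x=6: -158; x=7: -242.
Profit is highest at x = 0. Equivalently, the lowest AVC in the table is 48/2 ≈ €24 at x = 2, and P = €21 falls below it — price never covers variable cost, so the firm shuts down and loses only its fixed cost.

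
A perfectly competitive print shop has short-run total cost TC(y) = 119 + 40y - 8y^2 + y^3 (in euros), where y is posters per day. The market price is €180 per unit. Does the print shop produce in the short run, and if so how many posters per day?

From TC, MC = TC'(y) = 40 - 16y + 3y^2 and AVC = VC/y = 40 - 8y + y^2.
AVC is minimized where dAVC/dy = -8 + 2y = 0, at y = 4; min AVC = 40 - 8·4 + 4^2 = €24.
Because €180 ≥ €24, revenue can cover variable cost; the firm operates.
Solving P = MC: -140 - 16y + 3y^2 = 0 ⇒ y = -14/3 or 10. On the upward-sloping branch, y* = 10.
Check: AVC at y = 10 is €60 ≤ P, so revenue covers variable cost.
Profit = P·y − TC = 180·10 − 719 = €1081.

Produce at y = 10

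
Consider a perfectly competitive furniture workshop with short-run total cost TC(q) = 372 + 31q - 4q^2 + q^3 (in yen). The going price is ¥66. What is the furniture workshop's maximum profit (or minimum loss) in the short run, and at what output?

AVC = 31 - 4q + q^2; min AVC = ¥27 at q = 2. Since P = ¥66 ≥ min AVC, the firm produces.
MC = 31 - 8q + 3q^2. Setting P = MC and taking the root on the rising branch gives q* = 5.
TR = 66·5 = 330. TC = 372 + 180 = 552. Profit = 330 − 552 = -¥222.
Shutting down would mean losing the fixed cost of ¥372, so operating at a loss of ¥222 is better by ¥150.

Profit = -¥222 at q = 5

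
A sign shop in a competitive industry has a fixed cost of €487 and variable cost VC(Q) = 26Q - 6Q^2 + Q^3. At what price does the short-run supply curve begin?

The shutdown price is the minimum of AVC. VC = 26Q - 6Q^2 + Q^3, so AVC = 26 - 6Q + Q^2.
dAVC/dQ = -6 + 2Q = 0 gives Q = 3. min AVC = 26 - 6·3 + 3^2 = 17.
The firm shuts down for any P below €17.

€17 per unit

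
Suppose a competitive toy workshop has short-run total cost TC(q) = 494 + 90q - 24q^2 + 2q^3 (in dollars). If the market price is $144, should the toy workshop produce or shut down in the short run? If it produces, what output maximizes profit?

Produce at q = 9

Strip out fixed cost: VC = 90q - 24q^2 + 2q^3. Then AVC = 90 - 24q + 2q^2 and MC = 90 - 48q + 6q^2.
AVC is minimized where dAVC/dq = -24 + 4q = 0, at q = 6; min AVC = 90 - 24·6 + 2·6^2 = $18.
Since P = $144 ≥ min AVC = $18, price covers variable cost and the firm should produce.
P = MC gives -54 - 48q + 6q^2 = 0, with roots -1 and 9. Take the larger (rising MC): q* = 9.
Check: AVC at q = 9 is $36 ≤ P, so revenue covers variable cost.
Profit = P·q − TC = 144·9 − 818 = $478.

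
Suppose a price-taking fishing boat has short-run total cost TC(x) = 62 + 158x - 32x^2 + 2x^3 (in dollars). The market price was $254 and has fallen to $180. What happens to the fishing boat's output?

MC = 158 - 64x + 6x^2; the shutdown threshold is min AVC = $30 (at x = 8).
With P = $254 above the shutdown price, P = MC gives x = 12.
At P = $180 ≥ min AVC, set P = MC: x = 11. The firm stays open but cuts output.

Output falls from 12 to 11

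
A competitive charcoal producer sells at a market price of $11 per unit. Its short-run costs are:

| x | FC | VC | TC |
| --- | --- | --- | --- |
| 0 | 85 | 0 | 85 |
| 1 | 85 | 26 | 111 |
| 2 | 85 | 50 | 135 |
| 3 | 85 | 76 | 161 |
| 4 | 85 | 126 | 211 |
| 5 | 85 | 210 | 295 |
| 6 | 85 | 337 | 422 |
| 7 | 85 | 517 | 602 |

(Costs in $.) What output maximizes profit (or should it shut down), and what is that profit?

Tabulate TR − TC: x=0: -85; x=1: -100; x=2: -113; x=3: -128; x=4: -167; x=5: -240; x=6: -356; x=7: -525.
Profit is highest at x = 0. Equivalently, the lowest AVC in the table is 50/2 ≈ $25 at x = 2, and P = $11 falls below it — price never covers variable cost, so the firm shuts down and loses only its fixed cost.

x = 0 (shut down); profit = -$85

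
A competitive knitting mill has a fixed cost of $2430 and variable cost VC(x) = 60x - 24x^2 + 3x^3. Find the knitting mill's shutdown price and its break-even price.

Shutdown price = min AVC. AVC = 60 - 24x + 3x^2, with vertex at x = 4 and minimum $12.
ATC = 2430/x + 60 - 24x + 3x^2. Setting dATC/dx = −2430/x^2 − 24 + 6x = 0 gives x = 9 (since 6·9^3 − 24·9^2 = 2430).
min ATC = 2430/9 + 60 − 24·9 + 3·9^2 = $357. That is the break-even price.
Between these two prices the firm operates at a loss; above $357 it earns a profit.

Shutdown price = $12; break-even price = $357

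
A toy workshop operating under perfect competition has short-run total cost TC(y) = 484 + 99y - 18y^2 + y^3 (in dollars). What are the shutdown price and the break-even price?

Shutdown price = $18; break-even price = $66

Shutdown price = min AVC. AVC = 99 - 18y + y^2, with vertex at y = 9 and minimum $18.
ATC = 484/y + 99 - 18y + y^2. Setting dATC/dy = −484/y^2 − 18 + 2y = 0 gives y = 11 (since 2·11^3 − 18·11^2 = 484).
min ATC = 484/11 + 99 − 18·11 + 11^2 = $66. That is the break-even price.
Between these two prices the firm operates at a loss; above $66 it earns a profit.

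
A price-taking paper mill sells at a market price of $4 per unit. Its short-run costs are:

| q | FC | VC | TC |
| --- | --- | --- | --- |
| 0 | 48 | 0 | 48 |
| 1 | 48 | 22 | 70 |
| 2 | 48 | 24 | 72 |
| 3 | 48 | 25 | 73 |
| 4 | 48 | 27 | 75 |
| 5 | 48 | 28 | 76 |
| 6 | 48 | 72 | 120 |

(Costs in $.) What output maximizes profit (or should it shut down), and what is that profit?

Profit at each row (π = 4q − TC): q=0: -48; q=1: -66; q=2: -64; q=3: -61; q=4: -59; q=5: -56; q=6: -96.
Profit is highest at q = 0. Equivalently, the lowest AVC in the table is 28/5 ≈ $5.60 at q = 5, and P = $4 falls below it — price never covers variable cost, so the firm shuts down and loses only its fixed cost.

q = 0 (shut down); profit = -$48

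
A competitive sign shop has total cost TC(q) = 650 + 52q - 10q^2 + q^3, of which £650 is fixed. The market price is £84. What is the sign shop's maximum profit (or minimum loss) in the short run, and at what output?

Profit = -£266 at q = 8

AVC = 52 - 10q + q^2 has its minimum £27 at q = 5; price £84 clears that bar, so the firm operates.
With MC = 52 - 20q + 3q^2, P = MC on the upward-sloping part at q* = 8.
TR = 84·8 = 672. TC = 650 + 288 = 938. Profit = 672 − 938 = -£266.
By producing, the firm covers all variable cost plus £384 of fixed cost; shutting down would lose the full £650.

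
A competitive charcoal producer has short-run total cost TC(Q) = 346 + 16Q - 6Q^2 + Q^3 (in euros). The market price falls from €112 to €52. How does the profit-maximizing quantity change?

MC = 16 - 12Q + 3Q^2; the shutdown threshold is min AVC = €7 (at Q = 3).
With P = €112 above the shutdown price, P = MC gives Q = 8.
At P = €52 ≥ min AVC, set P = MC: Q = 6. The firm stays open but cuts output.

Output falls from 8 to 6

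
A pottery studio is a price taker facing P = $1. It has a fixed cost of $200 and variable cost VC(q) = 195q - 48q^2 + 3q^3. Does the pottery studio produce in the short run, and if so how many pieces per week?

From TC, MC = TC'(q) = 195 - 96q + 9q^2 and AVC = VC/q = 195 - 48q + 3q^2.
AVC hits its minimum where MC = AVC, at q = 8, giving min AVC = 195 - 48·8 + 3·8^2 = $3.
P = $1 lies below min AVC = $3; no output level covers variable cost.
Best response: produce nothing and absorb the $200 fixed cost.

Shut down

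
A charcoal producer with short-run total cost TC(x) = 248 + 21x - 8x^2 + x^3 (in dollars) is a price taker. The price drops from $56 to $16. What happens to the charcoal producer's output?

Output falls from 7 to 5

AVC = 21 - 8x + x^2, minimized at x = 4 where min AVC = $5. MC = 21 - 16x + 3x^2.
At P = $56 ≥ min AVC, set P = MC on the rising branch: x = 7.
At P = $16 ≥ min AVC, set P = MC: x = 5. The firm stays open but cuts output.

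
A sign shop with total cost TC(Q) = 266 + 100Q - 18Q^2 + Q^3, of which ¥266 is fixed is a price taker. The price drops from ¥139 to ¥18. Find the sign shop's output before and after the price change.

MC = 100 - 36Q + 3Q^2; the shutdown threshold is min AVC = ¥19 (at Q = 9).
With P = ¥139 above the shutdown price, P = MC gives Q = 13.
At P = ¥18 < min AVC = ¥19, price no longer covers variable cost at any output, so the firm shuts down: Q = 0.

Output falls from 13 to 0 (the firm shuts down)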